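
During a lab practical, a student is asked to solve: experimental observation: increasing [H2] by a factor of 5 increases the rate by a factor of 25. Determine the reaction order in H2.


rate ∝ [H2]^n
5^n = 25 → n = 2
Order in H2: 2

2


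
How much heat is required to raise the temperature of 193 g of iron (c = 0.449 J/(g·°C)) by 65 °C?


q = mcΔT = 193 × 0.449 × 65
= 5632.71 J

5632.71 J


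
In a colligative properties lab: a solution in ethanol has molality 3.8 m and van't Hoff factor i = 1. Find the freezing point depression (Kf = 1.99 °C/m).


ΔTf = Kf × m × i
= 1.99 × 3.8 × 1
= 7.562 °C

7.562 °C


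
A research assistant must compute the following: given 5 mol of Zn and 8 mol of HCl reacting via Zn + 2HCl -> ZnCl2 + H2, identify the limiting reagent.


Mole ratio available / coefficient:
  Zn: 5/1 = 5.000
  HCl: 8/2 = 4.000
Smaller ratio is limiting.

HCl


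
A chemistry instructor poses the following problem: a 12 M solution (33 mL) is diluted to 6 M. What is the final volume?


C1V1 = C2V2
12 × 33 = 6 × V2
V2 = 396/6 = 66.0 mL

66.0 mL


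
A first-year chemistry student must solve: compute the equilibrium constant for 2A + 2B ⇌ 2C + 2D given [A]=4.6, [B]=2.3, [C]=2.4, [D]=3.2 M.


Kc = [C]^2[D]^2/([A]^2[B]^2)
= (2.4^2 × 3.2^2)/(4.6^2 × 2.3^2)
= 58.9824/111.9364
= 0.5269

0.5269


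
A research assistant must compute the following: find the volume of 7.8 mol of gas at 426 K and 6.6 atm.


PV = nRT  (R = 0.08206 L·atm/(mol·K))
V = nRT/P = 7.8×0.08206×426/6.6
= 41.313 L

41.313 L


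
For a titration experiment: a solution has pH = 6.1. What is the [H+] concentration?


[H+] = 10^(-pH) = 10^(-6.1)
= 7.94×10^-7 M

7.94×10^-7 M


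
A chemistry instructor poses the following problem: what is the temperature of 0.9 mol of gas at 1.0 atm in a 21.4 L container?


PV = nRT  (R = 0.08206 L·atm/(mol·K))
T = PV/(nR) = 1.0×21.4/(0.9×0.08206)
= 21.40/0.073854
= 289.76 K

289.76 K


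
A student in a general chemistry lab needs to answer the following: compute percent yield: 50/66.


% yield = actual/theoretical × 100
= 50/66 × 100
= 75.76%

75.76%


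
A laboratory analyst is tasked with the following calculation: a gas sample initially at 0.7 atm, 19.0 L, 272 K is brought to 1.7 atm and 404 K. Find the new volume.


P1V1/T1 = P2V2/T2
V2 = P1V1T2/(T1P2)
= 0.7×19.0×404/(272×1.7)
= 11.62 L

11.62 L


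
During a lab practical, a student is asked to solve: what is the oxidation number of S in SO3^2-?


x + 3(-2) = -2, so x = +4
Oxidation number: +4

+4


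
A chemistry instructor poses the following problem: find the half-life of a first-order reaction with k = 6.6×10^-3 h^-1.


t½ = ln2/k = 0.693147/(6.6×10^-3 h^-1)
= 105.0 h

105.0 h


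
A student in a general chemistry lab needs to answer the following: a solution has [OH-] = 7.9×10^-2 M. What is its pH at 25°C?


pOH = -log10([OH-]) = -log10(7.9×10^-2)
= 2 - log10(7.9) = 1.1
pH = 14 - pOH = 14 - 1.1 = 12.9

12.9


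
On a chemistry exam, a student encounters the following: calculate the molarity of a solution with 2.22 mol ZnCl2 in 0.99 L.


M = n/V = 2.22/0.99 = 2.242 mol/L

2.242 M


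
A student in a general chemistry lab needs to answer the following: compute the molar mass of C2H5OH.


M(C2H5OH) = 2×12.01 + 6×1.008 + 1×16.0
= 24.02 + 6.05 + 16.0
= 46.07 g/mol

46.07 g/mol


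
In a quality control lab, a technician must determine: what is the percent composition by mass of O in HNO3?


M(HNO3) = 1×1.008 + 1×14.01 + 3×16.0 = 63.018 g/mol
Mass of O = 3 × 16.0 = 48.00 g/mol
% O = 48.00/63.018 × 100 = 76.17%

76.17%


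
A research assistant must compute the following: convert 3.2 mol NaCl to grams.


M(NaCl) = 58.44 g/mol
mass = n × M = 3.2 × 58.44 = 187.01 g

187.01 g


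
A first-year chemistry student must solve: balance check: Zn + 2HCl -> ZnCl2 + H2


Equation: Zn + 2HCl -> ZnCl2 + H2
Check atoms: Cl: 2=2, H: 2=2, Zn: 1=1
Balanced

Yes, balanced


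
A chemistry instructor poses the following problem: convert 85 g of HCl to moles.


M(HCl) = 36.46 g/mol
n = mass/M = 85/36.46 = 2.3313 mol

2.3313 mol


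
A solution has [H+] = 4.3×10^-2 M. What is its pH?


pH = -log10([H+]) = -log10(4.3×10^-2)
= 2 - log10(4.3)
= 2 - 0.63
= 1.37

1.37


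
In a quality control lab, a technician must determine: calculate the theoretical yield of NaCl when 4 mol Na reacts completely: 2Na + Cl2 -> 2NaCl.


Mole ratio NaCl:Na = 2:2
n(NaCl) = 4 × 2/2 = 4.000 mol
mass = 4.000 × 58.44 = 233.76 g

233.76 g


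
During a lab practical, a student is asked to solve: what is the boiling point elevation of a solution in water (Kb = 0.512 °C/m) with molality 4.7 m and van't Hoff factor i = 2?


ΔTb = Kb × m × i
= 0.512 × 4.7 × 2
= 4.8128 °C

4.8128 °C


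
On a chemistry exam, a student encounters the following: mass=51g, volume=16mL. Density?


ρ = mass/volume
= 51/16
= 3.188 g/mL

3.188 g/mL


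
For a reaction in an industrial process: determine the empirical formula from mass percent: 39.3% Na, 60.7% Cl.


Assume 100 g sample. Moles of each element:
  Na: 39.3/22.99 = 1.709 mol
  Cl: 60.7/35.45 = 1.712 mol
Divide by smallest (1.709):
  Na: 1.709/1.709 = 1.0
  Cl: 1.712/1.709 = 1.0
Empirical formula: NaCl

NaCl


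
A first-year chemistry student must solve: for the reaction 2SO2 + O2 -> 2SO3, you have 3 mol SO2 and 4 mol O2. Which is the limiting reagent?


Mole ratio available / coefficient:
  SO2: 3/2 = 1.500
  O2: 4/1 = 4.000
Smaller ratio is limiting.

SO2


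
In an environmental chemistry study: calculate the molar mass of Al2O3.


M(Al2O3) = 2×26.98 + 3×16.0
= 53.96 + 48.0
= 101.96 g/mol

101.96 g/mol


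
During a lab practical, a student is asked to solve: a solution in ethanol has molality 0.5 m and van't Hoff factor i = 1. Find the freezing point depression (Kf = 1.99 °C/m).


ΔTf = Kf × m × i
= 1.99 × 0.5 × 1
= 0.995 °C

0.995 °C


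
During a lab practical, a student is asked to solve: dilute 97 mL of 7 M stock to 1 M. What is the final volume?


C1V1 = C2V2
7 × 97 = 1 × V2
V2 = 679/1 = 679.0 mL

679.0 mL


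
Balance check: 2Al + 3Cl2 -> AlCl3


Equation: 2Al + 3Cl2 -> AlCl3
Check atoms: Al: 2≠1, Cl: 6≠3
Not balanced

No, not balanced


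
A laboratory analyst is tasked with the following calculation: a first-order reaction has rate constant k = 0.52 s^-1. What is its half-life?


t½ = ln2/k = 0.693147/(0.52 s^-1)
= 1.333 s

1.333 s


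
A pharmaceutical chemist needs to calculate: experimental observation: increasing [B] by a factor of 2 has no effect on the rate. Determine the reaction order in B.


rate ∝ [B]^n
rate ∝ [B]^0
Order in B: 0

0


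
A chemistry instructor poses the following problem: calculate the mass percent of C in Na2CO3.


M(Na2CO3) = 2×22.99 + 1×12.01 + 3×16.0 = 105.99 g/mol
Mass of C = 1 × 12.01 = 12.01 g/mol
% C = 12.01/105.99 × 100 = 11.33%

11.33%


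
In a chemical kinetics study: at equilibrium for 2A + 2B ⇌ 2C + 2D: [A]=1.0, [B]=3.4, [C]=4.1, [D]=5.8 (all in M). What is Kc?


Kc = [C]^2[D]^2/([A]^2[B]^2)
= (4.1^2 × 5.8^2)/(1.0^2 × 3.4^2)
= 565.4884/11.56
= 48.92

48.92


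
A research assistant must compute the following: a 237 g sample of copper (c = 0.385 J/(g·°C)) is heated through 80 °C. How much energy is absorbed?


q = mcΔT = 237 × 0.385 × 80
= 7299.60 J

7299.60 J


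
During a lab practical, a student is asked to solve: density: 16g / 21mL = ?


ρ = mass/volume
= 16/21
= 0.762 g/mL

0.762 g/mL


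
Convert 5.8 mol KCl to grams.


M(KCl) = 74.55 g/mol
mass = n × M = 5.8 × 74.55 = 432.39 g

432.39 g


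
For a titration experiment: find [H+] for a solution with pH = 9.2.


[H+] = 10^(-pH) = 10^(-9.2)
= 6.31×10^-10 M

6.31×10^-10 M


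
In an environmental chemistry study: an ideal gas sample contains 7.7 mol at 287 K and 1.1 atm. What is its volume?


PV = nRT  (R = 0.08206 L·atm/(mol·K))
V = nRT/P = 7.7×0.08206×287/1.1
= 164.859 L

164.859 L


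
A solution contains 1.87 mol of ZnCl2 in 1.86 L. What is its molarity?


M = n/V = 1.87/1.86 = 1.005 mol/L

1.005 M


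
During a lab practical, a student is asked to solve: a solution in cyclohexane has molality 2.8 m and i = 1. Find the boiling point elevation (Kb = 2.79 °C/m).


ΔTb = Kb × m × i
= 2.79 × 2.8 × 1
= 7.812 °C

7.812 °C


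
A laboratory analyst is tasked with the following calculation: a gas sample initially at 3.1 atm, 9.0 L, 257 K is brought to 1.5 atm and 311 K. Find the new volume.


P1V1/T1 = P2V2/T2
V2 = P1V1T2/(T1P2)
= 3.1×9.0×311/(257×1.5)
= 22.508 L

22.508 L


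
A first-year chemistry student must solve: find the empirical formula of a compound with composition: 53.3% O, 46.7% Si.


Assume 100 g sample. Moles of each element:
  O: 53.3/16.0 = 3.331 mol
  Si: 46.7/28.09 = 1.663 mol
Divide by smallest (1.663):
  O: 3.331/1.663 = 2.0
  Si: 1.663/1.663 = 1.0
Empirical formula: SiO2

SiO2


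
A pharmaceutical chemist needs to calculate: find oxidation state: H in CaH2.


H with a metal (hydride): -1
Oxidation number: -1

-1


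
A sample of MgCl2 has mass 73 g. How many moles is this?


M(MgCl2) = 95.21 g/mol
n = mass/M = 73/95.21 = 0.7667 mol

0.7667 mol


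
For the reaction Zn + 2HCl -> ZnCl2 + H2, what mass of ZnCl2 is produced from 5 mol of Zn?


Mole ratio ZnCl2:Zn = 1:1
n(ZnCl2) = 5 × 1/1 = 5.000 mol
mass = 5.000 × 136.28 = 681.4 g

681.4 g


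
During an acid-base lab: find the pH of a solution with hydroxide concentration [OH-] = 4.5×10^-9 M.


pOH = -log10([OH-]) = -log10(4.5×10^-9)
= 9 - log10(4.5) = 8.35
pH = 14 - pOH = 14 - 8.35 = 5.65

5.65


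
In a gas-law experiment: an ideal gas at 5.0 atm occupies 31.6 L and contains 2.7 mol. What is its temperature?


PV = nRT  (R = 0.08206 L·atm/(mol·K))
T = PV/(nR) = 5.0×31.6/(2.7×0.08206)
= 158.00/0.221562
= 713.12 K

713.12 K


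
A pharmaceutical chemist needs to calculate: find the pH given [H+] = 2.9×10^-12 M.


pH = -log10([H+]) = -log10(2.9×10^-12)
= 12 - log10(2.9)
= 12 - 0.46
= 11.54

11.54


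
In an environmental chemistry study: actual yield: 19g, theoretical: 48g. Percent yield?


% yield = actual/theoretical × 100
= 19/48 × 100
= 39.58%

39.58%


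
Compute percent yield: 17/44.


% yield = actual/theoretical × 100
= 17/44 × 100
= 38.64%

38.64%


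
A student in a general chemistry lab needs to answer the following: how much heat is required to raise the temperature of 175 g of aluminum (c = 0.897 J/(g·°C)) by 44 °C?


q = mcΔT = 175 × 0.897 × 44
= 6906.90 J

6906.90 J


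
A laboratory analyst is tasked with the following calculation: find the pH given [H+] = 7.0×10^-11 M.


pH = -log10([H+]) = -log10(7.0×10^-11)
= 11 - log10(7.0)
= 11 - 0.85
= 10.15

10.15


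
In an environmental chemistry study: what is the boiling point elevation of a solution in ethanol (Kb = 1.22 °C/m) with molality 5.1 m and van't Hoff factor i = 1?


ΔTb = Kb × m × i
= 1.22 × 5.1 × 1
= 6.222 °C

6.222 °C


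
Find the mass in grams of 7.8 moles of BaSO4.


M(BaSO4) = 233.4 g/mol
mass = n × M = 7.8 × 233.4 = 1820.52 g

1820.52 g


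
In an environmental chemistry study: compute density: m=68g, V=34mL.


ρ = mass/volume
= 68/34
= 2.0 g/mL

2.0 g/mL


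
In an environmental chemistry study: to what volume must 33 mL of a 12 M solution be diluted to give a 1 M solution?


C1V1 = C2V2
12 × 33 = 1 × V2
V2 = 396/1 = 396.0 mL

396.0 mL


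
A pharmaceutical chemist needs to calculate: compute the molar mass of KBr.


M(KBr) = 1×39.1 + 1×79.9
= 39.1 + 79.9
= 119.0 g/mol

119.0 g/mol


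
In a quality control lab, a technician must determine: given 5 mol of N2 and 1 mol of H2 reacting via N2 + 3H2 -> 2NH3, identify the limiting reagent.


Mole ratio available / coefficient:
  N2: 5/1 = 5.000
  H2: 1/3 = 0.333
Smaller ratio is limiting.

H2


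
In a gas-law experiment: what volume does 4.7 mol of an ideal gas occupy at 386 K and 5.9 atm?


PV = nRT  (R = 0.08206 L·atm/(mol·K))
V = nRT/P = 4.7×0.08206×386/5.9
= 25.233 L

25.233 L


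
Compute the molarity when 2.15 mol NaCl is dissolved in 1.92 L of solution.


M = n/V = 2.15/1.92 = 1.120 mol/L

1.120 M


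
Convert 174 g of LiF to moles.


M(LiF) = 25.94 g/mol
n = mass/M = 174/25.94 = 6.7078 mol

6.7078 mol


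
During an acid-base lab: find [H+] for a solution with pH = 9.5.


[H+] = 10^(-pH) = 10^(-9.5)
= 3.16×10^-10 M

3.16×10^-10 M


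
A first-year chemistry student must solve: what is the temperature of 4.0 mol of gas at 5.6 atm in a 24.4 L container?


PV = nRT  (R = 0.08206 L·atm/(mol·K))
T = PV/(nR) = 5.6×24.4/(4.0×0.08206)
= 136.64/0.328240
= 416.28 K

416.28 K


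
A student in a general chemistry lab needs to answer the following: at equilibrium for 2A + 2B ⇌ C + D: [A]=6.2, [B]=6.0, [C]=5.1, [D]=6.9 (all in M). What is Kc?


Kc = [C][D]/([A]^2[B]^2)
= (5.1^1 × 6.9^1)/(6.2^2 × 6.0^2)
= 35.19/1383.84
= 0.02543

0.02543


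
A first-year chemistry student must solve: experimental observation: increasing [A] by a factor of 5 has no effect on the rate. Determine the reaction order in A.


rate ∝ [A]^n
rate ∝ [A]^0
Order in A: 0

0


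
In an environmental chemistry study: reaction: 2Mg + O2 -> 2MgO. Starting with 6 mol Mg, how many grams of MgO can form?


Mole ratio MgO:Mg = 2:2
n(MgO) = 6 × 2/2 = 6.000 mol
mass = 6.000 × 40.31 = 241.86 g

241.86 g


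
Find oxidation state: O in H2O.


O is usually -2
Oxidation number: -2

-2


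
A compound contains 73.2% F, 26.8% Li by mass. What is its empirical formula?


Assume 100 g sample. Moles of each element:
  F: 73.2/19.0 = 3.853 mol
  Li: 26.8/6.94 = 3.862 mol
Divide by smallest (3.853):
  F: 3.853/3.853 = 1.0
  Li: 3.862/3.853 = 1.0
Empirical formula: LiF

LiF


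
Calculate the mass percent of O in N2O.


M(N2O) = 2×14.01 + 1×16.0 = 44.02 g/mol
Mass of O = 1 × 16.0 = 16.00 g/mol
% O = 16.00/44.02 × 100 = 36.35%

36.35%


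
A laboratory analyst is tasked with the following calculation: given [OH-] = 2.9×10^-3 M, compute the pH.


pOH = -log10([OH-]) = -log10(2.9×10^-3)
= 3 - log10(2.9) = 2.54
pH = 14 - pOH = 14 - 2.54 = 11.46

11.46


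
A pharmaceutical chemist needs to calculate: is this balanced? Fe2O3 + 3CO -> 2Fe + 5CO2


Equation: Fe2O3 + 3CO -> 2Fe + 5CO2
Check atoms: C: 3≠5, Fe: 2=2, O: 6≠10
Not balanced

No, not balanced


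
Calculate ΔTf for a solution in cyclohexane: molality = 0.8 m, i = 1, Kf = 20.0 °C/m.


ΔTf = Kf × m × i
= 20.0 × 0.8 × 1
= 16.0 °C

16.0 °C


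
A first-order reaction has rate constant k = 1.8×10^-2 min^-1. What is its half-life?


t½ = ln2/k = 0.693147/(1.8×10^-2 min^-1)
= 38.51 min

38.51 min


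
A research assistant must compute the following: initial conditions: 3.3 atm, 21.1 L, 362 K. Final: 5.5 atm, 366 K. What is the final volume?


P1V1/T1 = P2V2/T2
V2 = P1V1T2/(T1P2)
= 3.3×21.1×366/(362×5.5)
= 12.8 L

12.8 L


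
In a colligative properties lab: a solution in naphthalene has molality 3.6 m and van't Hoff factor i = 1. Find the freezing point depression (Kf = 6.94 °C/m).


ΔTf = Kf × m × i
= 6.94 × 3.6 × 1
= 24.984 °C

24.984 °C


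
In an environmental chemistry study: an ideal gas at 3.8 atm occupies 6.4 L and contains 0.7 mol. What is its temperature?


PV = nRT  (R = 0.08206 L·atm/(mol·K))
T = PV/(nR) = 3.8×6.4/(0.7×0.08206)
= 24.32/0.057442
= 423.38 K

423.38 K


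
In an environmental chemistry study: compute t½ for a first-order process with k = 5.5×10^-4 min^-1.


t½ = ln2/k = 0.693147/(5.5×10^-4 min^-1)
= 1260 min

1260 min


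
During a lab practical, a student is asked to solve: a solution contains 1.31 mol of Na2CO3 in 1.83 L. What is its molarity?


M = n/V = 1.31/1.83 = 0.716 mol/L

0.716 M


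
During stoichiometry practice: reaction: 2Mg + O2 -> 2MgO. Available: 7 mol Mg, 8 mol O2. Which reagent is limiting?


Mole ratio available / coefficient:
  Mg: 7/2 = 3.500
  O2: 8/1 = 8.000
Smaller ratio is limiting.

Mg


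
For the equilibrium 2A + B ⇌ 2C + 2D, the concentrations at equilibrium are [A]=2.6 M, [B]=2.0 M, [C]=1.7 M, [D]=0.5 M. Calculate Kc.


Kc = [C]^2[D]^2/([A]^2[B])
= (1.7^2 × 0.5^2)/(2.6^2 × 2.0^1)
= 0.7225/13.52
= 0.05344

0.05344


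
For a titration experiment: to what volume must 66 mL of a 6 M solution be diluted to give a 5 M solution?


C1V1 = C2V2
6 × 66 = 5 × V2
V2 = 396/5 = 79.2 mL

79.2 mL


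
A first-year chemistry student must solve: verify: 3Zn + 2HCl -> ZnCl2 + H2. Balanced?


Equation: 3Zn + 2HCl -> ZnCl2 + H2
Check atoms: Cl: 2=2, H: 2=2, Zn: 3≠1
Not balanced

No, not balanced


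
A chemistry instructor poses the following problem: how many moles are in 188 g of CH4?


M(CH4) = 16.04 g/mol
n = mass/M = 188/16.04 = 11.7207 mol

11.7207 mol


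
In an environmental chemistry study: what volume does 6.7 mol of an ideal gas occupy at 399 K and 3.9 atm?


PV = nRT  (R = 0.08206 L·atm/(mol·K))
V = nRT/P = 6.7×0.08206×399/3.9
= 56.249 L

56.249 L


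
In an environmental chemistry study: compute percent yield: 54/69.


% yield = actual/theoretical × 100
= 54/69 × 100
= 78.26%

78.26%


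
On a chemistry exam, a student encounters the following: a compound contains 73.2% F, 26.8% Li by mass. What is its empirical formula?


Assume 100 g sample. Moles of each element:
  F: 73.2/19.0 = 3.853 mol
  Li: 26.8/6.94 = 3.862 mol
Divide by smallest (3.853):
  F: 3.853/3.853 = 1.0
  Li: 3.862/3.853 = 1.0
Empirical formula: LiF

LiF


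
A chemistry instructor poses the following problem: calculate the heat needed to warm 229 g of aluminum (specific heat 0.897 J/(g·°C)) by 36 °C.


q = mcΔT = 229 × 0.897 × 36
= 7394.87 J

7394.87 J


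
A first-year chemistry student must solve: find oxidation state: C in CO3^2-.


x + 3(-2) = -2, so x = +4
Oxidation number: +4

+4


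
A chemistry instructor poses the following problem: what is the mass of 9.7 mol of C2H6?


M(C2H6) = 30.07 g/mol
mass = n × M = 9.7 × 30.07 = 291.68 g

291.68 g


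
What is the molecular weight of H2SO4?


M(H2SO4) = 2×1.008 + 1×32.07 + 4×16.0
= 2.02 + 32.07 + 64.0
= 98.09 g/mol

98.09 g/mol


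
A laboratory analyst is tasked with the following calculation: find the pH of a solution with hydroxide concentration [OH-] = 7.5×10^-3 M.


pOH = -log10([OH-]) = -log10(7.5×10^-3)
= 3 - log10(7.5) = 2.12
pH = 14 - pOH = 14 - 2.12 = 11.88

11.88


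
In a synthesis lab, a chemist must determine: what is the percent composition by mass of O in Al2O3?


M(Al2O3) = 2×26.98 + 3×16.0 = 101.96 g/mol
Mass of O = 3 × 16.0 = 48.00 g/mol
% O = 48.00/101.96 × 100 = 47.08%

47.08%


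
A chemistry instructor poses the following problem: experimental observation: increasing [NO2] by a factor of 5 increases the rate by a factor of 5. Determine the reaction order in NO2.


rate ∝ [NO2]^n
5^n = 5 → n = 1
Order in NO2: 1

1


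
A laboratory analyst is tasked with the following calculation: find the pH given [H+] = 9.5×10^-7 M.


pH = -log10([H+]) = -log10(9.5×10^-7)
= 7 - log10(9.5)
= 7 - 0.98
= 6.02

6.02


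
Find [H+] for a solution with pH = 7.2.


[H+] = 10^(-pH) = 10^(-7.2)
= 6.31×10^-8 M

6.31×10^-8 M


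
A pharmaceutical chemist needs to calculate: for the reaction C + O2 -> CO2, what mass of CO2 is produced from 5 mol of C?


Mole ratio CO2:C = 1:1
n(CO2) = 5 × 1/1 = 5.000 mol
mass = 5.000 × 44.01 = 220.05 g

220.05 g


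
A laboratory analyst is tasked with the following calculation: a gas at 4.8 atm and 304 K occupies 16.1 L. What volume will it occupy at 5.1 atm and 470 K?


P1V1/T1 = P2V2/T2
V2 = P1V1T2/(T1P2)
= 4.8×16.1×470/(304×5.1)
= 23.427 L

23.427 L


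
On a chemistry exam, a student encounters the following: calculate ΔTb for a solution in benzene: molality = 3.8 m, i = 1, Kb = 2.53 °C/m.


ΔTb = Kb × m × i
= 2.53 × 3.8 × 1
= 9.614 °C

9.614 °C


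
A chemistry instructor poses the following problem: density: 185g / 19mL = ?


ρ = mass/volume
= 185/19
= 9.737 g/mL

9.737 g/mL


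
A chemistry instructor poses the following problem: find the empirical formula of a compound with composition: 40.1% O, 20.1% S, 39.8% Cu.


Assume 100 g sample. Moles of each element:
  O: 40.1/16.0 = 2.506 mol
  S: 20.1/32.07 = 0.627 mol
  Cu: 39.8/63.55 = 0.626 mol
Divide by smallest (0.626):
  O: 2.506/0.626 = 4.0
  S: 0.627/0.626 = 1.0
  Cu: 0.626/0.626 = 1.0
Empirical formula: CuSO4

CuSO4


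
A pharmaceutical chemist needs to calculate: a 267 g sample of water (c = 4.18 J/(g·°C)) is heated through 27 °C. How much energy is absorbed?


q = mcΔT = 267 × 4.18 × 27
= 30133.62 J

30133.62 J


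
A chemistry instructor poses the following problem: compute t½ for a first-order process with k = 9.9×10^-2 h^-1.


t½ = ln2/k = 0.693147/(9.9×10^-2 h^-1)
= 7.001 h

7.001 h


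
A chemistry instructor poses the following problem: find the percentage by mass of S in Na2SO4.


M(Na2SO4) = 2×22.99 + 1×32.07 + 4×16.0 = 142.05 g/mol
Mass of S = 1 × 32.07 = 32.07 g/mol
% S = 32.07/142.05 × 100 = 22.58%

22.58%


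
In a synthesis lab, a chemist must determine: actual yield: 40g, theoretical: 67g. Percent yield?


% yield = actual/theoretical × 100
= 40/67 × 100
= 59.7%

59.7%


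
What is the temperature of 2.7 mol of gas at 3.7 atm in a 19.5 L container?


PV = nRT  (R = 0.08206 L·atm/(mol·K))
T = PV/(nR) = 3.7×19.5/(2.7×0.08206)
= 72.15/0.221562
= 325.64 K

325.64 K


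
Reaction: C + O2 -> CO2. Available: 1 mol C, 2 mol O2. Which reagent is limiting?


Mole ratio available / coefficient:
  C: 1/1 = 1.000
  O2: 2/1 = 2.000
Smaller ratio is limiting.

C


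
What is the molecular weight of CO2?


M(CO2) = 1×12.01 + 2×16.0
= 12.01 + 32.0
= 44.01 g/mol

44.01 g/mol


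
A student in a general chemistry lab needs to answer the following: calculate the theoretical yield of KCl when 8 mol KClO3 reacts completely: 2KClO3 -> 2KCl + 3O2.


Mole ratio KCl:KClO3 = 2:2
n(KCl) = 8 × 2/2 = 8.000 mol
mass = 8.000 × 74.55 = 596.4 g

596.4 g


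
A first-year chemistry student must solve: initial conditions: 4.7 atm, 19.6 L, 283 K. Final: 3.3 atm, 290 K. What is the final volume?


P1V1/T1 = P2V2/T2
V2 = P1V1T2/(T1P2)
= 4.7×19.6×290/(283×3.3)
= 28.606 L

28.606 L


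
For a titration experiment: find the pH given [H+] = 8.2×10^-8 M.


pH = -log10([H+]) = -log10(8.2×10^-8)
= 8 - log10(8.2)
= 8 - 0.91
= 7.09

7.09


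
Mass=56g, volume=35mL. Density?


ρ = mass/volume
= 56/35
= 1.6 g/mL

1.6 g/mL


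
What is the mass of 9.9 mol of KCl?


M(KCl) = 74.55 g/mol
mass = n × M = 9.9 × 74.55 = 738.05 g

738.05 g


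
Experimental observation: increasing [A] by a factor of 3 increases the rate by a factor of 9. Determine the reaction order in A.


rate ∝ [A]^n
3^n = 9 → n = 2
Order in A: 2

2


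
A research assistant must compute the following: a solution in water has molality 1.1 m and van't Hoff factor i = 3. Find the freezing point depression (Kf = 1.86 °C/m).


ΔTf = Kf × m × i
= 1.86 × 1.1 × 3
= 6.138 °C

6.138 °C


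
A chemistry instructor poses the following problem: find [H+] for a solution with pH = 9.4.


[H+] = 10^(-pH) = 10^(-9.4)
= 3.98×10^-10 M

3.98×10^-10 M


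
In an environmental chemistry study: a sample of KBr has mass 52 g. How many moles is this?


M(KBr) = 119.0 g/mol
n = mass/M = 52/119.0 = 0.437 mol

0.437 mol


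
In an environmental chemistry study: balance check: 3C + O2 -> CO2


Equation: 3C + O2 -> CO2
Check atoms: C: 3≠1, O: 2=2
Not balanced

No, not balanced


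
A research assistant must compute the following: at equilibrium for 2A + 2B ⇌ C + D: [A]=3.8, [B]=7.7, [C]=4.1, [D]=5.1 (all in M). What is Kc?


Kc = [C][D]/([A]^2[B]^2)
= (4.1^1 × 5.1^1)/(3.8^2 × 7.7^2)
= 20.91/856.1476
= 0.02442

0.02442


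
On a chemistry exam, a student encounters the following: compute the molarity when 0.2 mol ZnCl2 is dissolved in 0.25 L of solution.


M = n/V = 0.2/0.25 = 0.800 mol/L

0.800 M


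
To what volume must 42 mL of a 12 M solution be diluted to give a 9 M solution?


C1V1 = C2V2
12 × 42 = 9 × V2
V2 = 504/9 = 56.0 mL

56.0 mL


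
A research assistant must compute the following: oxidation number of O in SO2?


O is usually -2
Oxidation number: -2

-2


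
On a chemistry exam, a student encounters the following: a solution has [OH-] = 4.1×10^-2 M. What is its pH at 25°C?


pOH = -log10([OH-]) = -log10(4.1×10^-2)
= 2 - log10(4.1) = 1.39
pH = 14 - pOH = 14 - 1.39 = 12.61

12.61


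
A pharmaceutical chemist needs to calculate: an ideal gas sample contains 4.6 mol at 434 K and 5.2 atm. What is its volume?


PV = nRT  (R = 0.08206 L·atm/(mol·K))
V = nRT/P = 4.6×0.08206×434/5.2
= 31.505 L

31.505 L


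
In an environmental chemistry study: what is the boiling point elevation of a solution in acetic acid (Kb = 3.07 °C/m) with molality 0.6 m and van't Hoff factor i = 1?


ΔTb = Kb × m × i
= 3.07 × 0.6 × 1
= 1.842 °C

1.842 °C


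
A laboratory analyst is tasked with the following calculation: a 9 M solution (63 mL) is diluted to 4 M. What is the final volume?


C1V1 = C2V2
9 × 63 = 4 × V2
V2 = 567/4 = 141.75 mL

141.75 mL


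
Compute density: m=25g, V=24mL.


ρ = mass/volume
= 25/24
= 1.042 g/mL

1.042 g/mL


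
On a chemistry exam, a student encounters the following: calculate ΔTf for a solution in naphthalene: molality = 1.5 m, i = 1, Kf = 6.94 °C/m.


ΔTf = Kf × m × i
= 6.94 × 1.5 × 1
= 10.41 °C

10.41 °C


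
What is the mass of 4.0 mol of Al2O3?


M(Al2O3) = 101.96 g/mol
mass = n × M = 4.0 × 101.96 = 407.84 g

407.84 g


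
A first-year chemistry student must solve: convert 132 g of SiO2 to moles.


M(SiO2) = 60.09 g/mol
n = mass/M = 132/60.09 = 2.1967 mol

2.1967 mol


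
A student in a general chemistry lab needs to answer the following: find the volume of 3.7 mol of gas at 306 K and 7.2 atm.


PV = nRT  (R = 0.08206 L·atm/(mol·K))
V = nRT/P = 3.7×0.08206×306/7.2
= 12.904 L

12.904 L


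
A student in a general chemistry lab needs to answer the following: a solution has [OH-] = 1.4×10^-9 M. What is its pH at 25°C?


pOH = -log10([OH-]) = -log10(1.4×10^-9)
= 9 - log10(1.4) = 8.85
pH = 14 - pOH = 14 - 8.85 = 5.15

5.15


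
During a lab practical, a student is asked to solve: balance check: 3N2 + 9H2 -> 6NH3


Equation: 3N2 + 9H2 -> 6NH3
Check atoms: H: 18=18, N: 6=6
Balanced

Yes, balanced


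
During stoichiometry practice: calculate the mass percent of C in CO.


M(CO) = 1×12.01 + 1×16.0 = 28.01 g/mol
Mass of C = 1 × 12.01 = 12.01 g/mol
% C = 12.01/28.01 × 100 = 42.88%

42.88%


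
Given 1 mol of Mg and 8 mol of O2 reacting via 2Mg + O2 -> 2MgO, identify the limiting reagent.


Mole ratio available / coefficient:
  Mg: 1/2 = 0.500
  O2: 8/1 = 8.000
Smaller ratio is limiting.

Mg


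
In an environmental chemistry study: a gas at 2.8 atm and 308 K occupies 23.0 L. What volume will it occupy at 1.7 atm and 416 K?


P1V1/T1 = P2V2/T2
V2 = P1V1T2/(T1P2)
= 2.8×23.0×416/(308×1.7)
= 51.166 L

51.166 L


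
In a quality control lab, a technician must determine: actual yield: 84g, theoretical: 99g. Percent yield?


% yield = actual/theoretical × 100
= 84/99 × 100
= 84.85%

84.85%


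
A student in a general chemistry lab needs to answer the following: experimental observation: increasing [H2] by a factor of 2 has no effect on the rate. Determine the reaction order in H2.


rate ∝ [H2]^n
rate ∝ [H2]^0
Order in H2: 0

0


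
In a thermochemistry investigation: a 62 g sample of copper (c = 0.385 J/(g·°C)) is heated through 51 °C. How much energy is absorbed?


q = mcΔT = 62 × 0.385 × 51
= 1217.37 J

1217.37 J


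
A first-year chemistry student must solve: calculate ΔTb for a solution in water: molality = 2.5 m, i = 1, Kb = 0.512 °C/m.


ΔTb = Kb × m × i
= 0.512 × 2.5 × 1
= 1.28 °C

1.28 °C


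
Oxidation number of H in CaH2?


H with a metal (hydride): -1
Oxidation number: -1

-1


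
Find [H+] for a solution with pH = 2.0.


[H+] = 10^(-pH) = 10^(-2.0)
= 1.0×10^-2 M

1.0×10^-2 M


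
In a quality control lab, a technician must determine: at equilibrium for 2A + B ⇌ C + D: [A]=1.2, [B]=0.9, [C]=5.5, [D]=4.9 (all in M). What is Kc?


Kc = [C][D]/([A]^2[B])
= (5.5^1 × 4.9^1)/(1.2^2 × 0.9^1)
= 26.95/1.296
= 20.79

20.79


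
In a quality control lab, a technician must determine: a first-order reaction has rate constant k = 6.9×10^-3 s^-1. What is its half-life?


t½ = ln2/k = 0.693147/(6.9×10^-3 s^-1)
= 100.5 s

100.5 s


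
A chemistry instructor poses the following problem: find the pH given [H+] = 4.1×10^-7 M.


pH = -log10([H+]) = -log10(4.1×10^-7)
= 7 - log10(4.1)
= 7 - 0.61
= 6.39

6.39


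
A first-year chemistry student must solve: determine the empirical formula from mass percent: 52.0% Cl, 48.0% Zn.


Assume 100 g sample. Moles of each element:
  Cl: 52.0/35.45 = 1.467 mol
  Zn: 48.0/65.38 = 0.734 mol
Divide by smallest (0.734):
  Cl: 1.467/0.734 = 2.0
  Zn: 0.734/0.734 = 1.0
Empirical formula: ZnCl2

ZnCl2


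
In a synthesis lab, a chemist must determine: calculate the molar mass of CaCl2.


M(CaCl2) = 1×40.08 + 2×35.45
= 40.08 + 70.9
= 110.98 g/mol

110.98 g/mol


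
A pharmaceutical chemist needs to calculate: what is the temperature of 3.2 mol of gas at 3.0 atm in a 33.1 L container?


PV = nRT  (R = 0.08206 L·atm/(mol·K))
T = PV/(nR) = 3.0×33.1/(3.2×0.08206)
= 99.30/0.262592
= 378.15 K

378.15 K


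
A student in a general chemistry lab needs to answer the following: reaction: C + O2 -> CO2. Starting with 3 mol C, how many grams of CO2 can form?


Mole ratio CO2:C = 1:1
n(CO2) = 3 × 1/1 = 3.000 mol
mass = 3.000 × 44.01 = 132.03 g

132.03 g


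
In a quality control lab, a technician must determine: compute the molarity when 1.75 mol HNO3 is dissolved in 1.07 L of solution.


M = n/V = 1.75/1.07 = 1.636 mol/L

1.636 M


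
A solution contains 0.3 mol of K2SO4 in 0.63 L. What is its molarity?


M = n/V = 0.3/0.63 = 0.476 mol/L

0.476 M


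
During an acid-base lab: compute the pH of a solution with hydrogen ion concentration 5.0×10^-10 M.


pH = -log10([H+]) = -log10(5.0×10^-10)
= 10 - log10(5.0)
= 10 - 0.7
= 9.3

9.3


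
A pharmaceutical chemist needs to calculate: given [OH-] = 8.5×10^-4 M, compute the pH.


pOH = -log10([OH-]) = -log10(8.5×10^-4)
= 4 - log10(8.5) = 3.07
pH = 14 - pOH = 14 - 3.07 = 10.93

10.93


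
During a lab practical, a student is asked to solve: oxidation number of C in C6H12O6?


6x + 12(+1) + 6(-2) = 0, so x = +0
Oxidation number: +0

+0


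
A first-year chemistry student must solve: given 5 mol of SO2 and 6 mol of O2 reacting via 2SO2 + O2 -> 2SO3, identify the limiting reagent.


Mole ratio available / coefficient:
  SO2: 5/2 = 2.500
  O2: 6/1 = 6.000
Smaller ratio is limiting.

SO2


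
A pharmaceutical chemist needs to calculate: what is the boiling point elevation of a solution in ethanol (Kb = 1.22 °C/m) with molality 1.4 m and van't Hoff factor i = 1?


ΔTb = Kb × m × i
= 1.22 × 1.4 × 1
= 1.708 °C

1.708 °C


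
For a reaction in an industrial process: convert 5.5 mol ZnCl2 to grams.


M(ZnCl2) = 136.28 g/mol
mass = n × M = 5.5 × 136.28 = 749.54 g

749.54 g


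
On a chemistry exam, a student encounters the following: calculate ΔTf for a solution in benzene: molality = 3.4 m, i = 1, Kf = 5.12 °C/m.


ΔTf = Kf × m × i
= 5.12 × 3.4 × 1
= 17.408 °C

17.408 °C


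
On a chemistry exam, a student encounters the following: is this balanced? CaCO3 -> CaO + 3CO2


Equation: CaCO3 -> CaO + 3CO2
Check atoms: C: 1≠3, Ca: 1=1, O: 3≠7
Not balanced

No, not balanced


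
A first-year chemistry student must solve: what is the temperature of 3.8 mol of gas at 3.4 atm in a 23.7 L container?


PV = nRT  (R = 0.08206 L·atm/(mol·K))
T = PV/(nR) = 3.4×23.7/(3.8×0.08206)
= 80.58/0.311828
= 258.41 K

258.41 K


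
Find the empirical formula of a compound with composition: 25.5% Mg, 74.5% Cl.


Assume 100 g sample. Moles of each element:
  Mg: 25.5/24.31 = 1.049 mol
  Cl: 74.5/35.45 = 2.102 mol
Divide by smallest (1.049):
  Mg: 1.049/1.049 = 1.0
  Cl: 2.102/1.049 = 2.0
Empirical formula: MgCl2

MgCl2


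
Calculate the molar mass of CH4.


M(CH4) = 1×12.01 + 4×1.008
= 12.01 + 4.03
= 16.04 g/mol

16.04 g/mol


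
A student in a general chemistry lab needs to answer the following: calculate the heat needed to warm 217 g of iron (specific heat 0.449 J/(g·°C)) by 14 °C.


q = mcΔT = 217 × 0.449 × 14
= 1364.06 J

1364.06 J


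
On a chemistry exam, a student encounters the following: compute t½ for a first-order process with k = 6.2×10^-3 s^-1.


t½ = ln2/k = 0.693147/(6.2×10^-3 s^-1)
= 111.8 s

111.8 s


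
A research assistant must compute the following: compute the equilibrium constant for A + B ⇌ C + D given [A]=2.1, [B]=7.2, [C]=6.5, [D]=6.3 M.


Kc = [C][D]/([A][B])
= (6.5^1 × 6.3^1)/(2.1^1 × 7.2^1)
= 40.95/15.12
= 2.708

2.708


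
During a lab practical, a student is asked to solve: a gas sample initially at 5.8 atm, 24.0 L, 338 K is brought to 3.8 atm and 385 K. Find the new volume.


P1V1/T1 = P2V2/T2
V2 = P1V1T2/(T1P2)
= 5.8×24.0×385/(338×3.8)
= 41.725 L

41.725 L


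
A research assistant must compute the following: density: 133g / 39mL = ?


ρ = mass/volume
= 133/39
= 3.41 g/mL

3.41 g/mL


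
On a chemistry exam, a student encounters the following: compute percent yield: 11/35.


% yield = actual/theoretical × 100
= 11/35 × 100
= 31.43%

31.43%


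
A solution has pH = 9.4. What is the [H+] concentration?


[H+] = 10^(-pH) = 10^(-9.4)
= 3.98×10^-10 M

3.98×10^-10 M


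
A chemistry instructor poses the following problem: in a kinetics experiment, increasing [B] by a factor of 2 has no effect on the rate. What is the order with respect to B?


rate ∝ [B]^n
rate ∝ [B]^0
Order in B: 0

0


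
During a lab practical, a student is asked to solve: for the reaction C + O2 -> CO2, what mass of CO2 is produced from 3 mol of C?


Mole ratio CO2:C = 1:1
n(CO2) = 3 × 1/1 = 3.000 mol
mass = 3.000 × 44.01 = 132.03 g

132.03 g


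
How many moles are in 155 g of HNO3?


M(HNO3) = 63.02 g/mol
n = mass/M = 155/63.02 = 2.4595 mol

2.4595 mol


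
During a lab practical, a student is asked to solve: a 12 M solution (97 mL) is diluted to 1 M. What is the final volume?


C1V1 = C2V2
12 × 97 = 1 × V2
V2 = 1164/1 = 1164.0 mL

1164.0 mL


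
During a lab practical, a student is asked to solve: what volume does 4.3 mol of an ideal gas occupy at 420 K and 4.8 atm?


PV = nRT  (R = 0.08206 L·atm/(mol·K))
V = nRT/P = 4.3×0.08206×420/4.8
= 30.875 L

30.875 L


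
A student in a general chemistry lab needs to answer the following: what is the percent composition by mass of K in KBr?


M(KBr) = 1×39.1 + 1×79.9 = 119.00 g/mol
Mass of K = 1 × 39.1 = 39.10 g/mol
% K = 39.10/119.00 × 100 = 32.86%

32.86%


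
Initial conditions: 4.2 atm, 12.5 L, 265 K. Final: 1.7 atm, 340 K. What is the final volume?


P1V1/T1 = P2V2/T2
V2 = P1V1T2/(T1P2)
= 4.2×12.5×340/(265×1.7)
= 39.623 L

39.623 L


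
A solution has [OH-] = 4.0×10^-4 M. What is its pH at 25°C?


pOH = -log10([OH-]) = -log10(4.0×10^-4)
= 4 - log10(4.0) = 3.4
pH = 14 - pOH = 14 - 3.4 = 10.6

10.6


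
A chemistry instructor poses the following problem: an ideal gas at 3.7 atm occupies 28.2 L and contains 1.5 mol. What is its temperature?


PV = nRT  (R = 0.08206 L·atm/(mol·K))
T = PV/(nR) = 3.7×28.2/(1.5×0.08206)
= 104.34/0.123090
= 847.67 K

847.67 K


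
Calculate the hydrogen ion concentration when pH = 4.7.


[H+] = 10^(-pH) = 10^(-4.7)
= 2.0×10^-5 M

2.0×10^-5 M


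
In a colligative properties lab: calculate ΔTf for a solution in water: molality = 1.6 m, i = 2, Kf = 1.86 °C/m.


ΔTf = Kf × m × i
= 1.86 × 1.6 × 2
= 5.952 °C

5.952 °C


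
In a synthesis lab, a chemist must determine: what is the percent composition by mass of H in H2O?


M(H2O) = 2×1.008 + 1×16.0 = 18.016 g/mol
Mass of H = 2 × 1.008 = 2.016 g/mol
% H = 2.016/18.016 × 100 = 11.19%

11.19%


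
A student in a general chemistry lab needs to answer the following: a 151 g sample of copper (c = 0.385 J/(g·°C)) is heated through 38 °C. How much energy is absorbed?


q = mcΔT = 151 × 0.385 × 38
= 2209.13 J

2209.13 J


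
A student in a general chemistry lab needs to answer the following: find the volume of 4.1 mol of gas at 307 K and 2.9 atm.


PV = nRT  (R = 0.08206 L·atm/(mol·K))
V = nRT/P = 4.1×0.08206×307/2.9
= 35.617 L

35.617 L


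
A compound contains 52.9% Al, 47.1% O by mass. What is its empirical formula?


Assume 100 g sample. Moles of each element:
  Al: 52.9/26.98 = 1.961 mol
  O: 47.1/16.0 = 2.944 mol
Divide by smallest (1.961):
  Al: 1.961/1.961 = 1.0
  O: 2.944/1.961 = 1.5
Multiply all ratios by 2 to obtain whole numbers.
Empirical formula: Al2O3

Al2O3


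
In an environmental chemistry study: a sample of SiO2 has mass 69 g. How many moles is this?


M(SiO2) = 60.09 g/mol
n = mass/M = 69/60.09 = 1.1483 mol

1.1483 mol


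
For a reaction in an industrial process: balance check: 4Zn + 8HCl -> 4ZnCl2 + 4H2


Equation: 4Zn + 8HCl -> 4ZnCl2 + 4H2
Check atoms: Cl: 8=8, H: 8=8, Zn: 4=4
Balanced

Yes, balanced


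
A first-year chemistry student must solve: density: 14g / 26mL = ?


ρ = mass/volume
= 14/26
= 0.538 g/mL

0.538 g/mL


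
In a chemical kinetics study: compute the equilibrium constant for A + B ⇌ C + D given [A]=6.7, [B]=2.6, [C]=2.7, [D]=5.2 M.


Kc = [C][D]/([A][B])
= (2.7^1 × 5.2^1)/(6.7^1 × 2.6^1)
= 14.04/17.42
= 0.8060

0.8060


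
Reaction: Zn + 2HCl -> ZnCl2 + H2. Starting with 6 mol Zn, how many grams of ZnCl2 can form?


Mole ratio ZnCl2:Zn = 1:1
n(ZnCl2) = 6 × 1/1 = 6.000 mol
mass = 6.000 × 136.28 = 817.68 g

817.68 g


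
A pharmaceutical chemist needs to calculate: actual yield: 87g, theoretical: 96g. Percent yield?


% yield = actual/theoretical × 100
= 87/96 × 100
= 90.62%

90.62%


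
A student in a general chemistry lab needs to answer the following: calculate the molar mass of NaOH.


M(NaOH) = 1×22.99 + 1×16.0 + 1×1.008
= 22.99 + 16.0 + 1.01
= 40.0 g/mol

40.0 g/mol


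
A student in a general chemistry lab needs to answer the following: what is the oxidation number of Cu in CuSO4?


Sulfate is -2, so Cu = +2
Oxidation number: +2

+2


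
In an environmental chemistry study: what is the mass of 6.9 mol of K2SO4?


M(K2SO4) = 174.27 g/mol
mass = n × M = 6.9 × 174.27 = 1202.46 g

1202.46 g


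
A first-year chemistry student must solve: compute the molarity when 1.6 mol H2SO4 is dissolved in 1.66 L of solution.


M = n/V = 1.6/1.66 = 0.964 mol/L

0.964 M


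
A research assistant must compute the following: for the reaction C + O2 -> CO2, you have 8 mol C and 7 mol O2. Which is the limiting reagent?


Mole ratio available / coefficient:
  C: 8/1 = 8.000
  O2: 7/1 = 7.000
Smaller ratio is limiting.

O2


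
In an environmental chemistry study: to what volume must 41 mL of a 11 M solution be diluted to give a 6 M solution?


C1V1 = C2V2
11 × 41 = 6 × V2
V2 = 451/6 = 75.17 mL

75.17 mL
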